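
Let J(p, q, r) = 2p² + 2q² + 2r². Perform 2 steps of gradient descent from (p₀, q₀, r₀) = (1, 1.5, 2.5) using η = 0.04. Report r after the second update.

∇J = (4p, 4q, 4r)
(p₁, q₁, r₁) = (1, 1.5, 2.5) − 0.04·(4, 6, 10) = (0.84, 1.26, 2.1)
(p₂, q₂, r₂) = (0.84, 1.26, 2.1) − 0.04·(3.36, 5.04, 8.4) = (0.7056, 1.0584, 1.764)
r = 1.764

1.764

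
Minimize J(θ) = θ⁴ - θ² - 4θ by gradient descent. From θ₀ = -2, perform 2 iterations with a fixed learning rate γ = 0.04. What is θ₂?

-0.55788032

J′(θ) = 4θ³ - 2θ - 4
Step 1: J′(-2) = -32; θ₁ = -2 − 0.04·(-32) = -0.72
Step 2: J′(-0.72) = -4.052992; θ₂ = -0.72 − 0.04·(-4.052992) = -0.55788032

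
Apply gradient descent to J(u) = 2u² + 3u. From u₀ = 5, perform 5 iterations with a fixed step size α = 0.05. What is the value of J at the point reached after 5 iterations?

J′(u) = 4u + 3
u₁ = 5 − 0.05·23 = 3.85
u₂ = 3.85 − 0.05·18.4 = 2.93
u₃ = 2.93 − 0.05·14.72 = 2.194
u₄ = 2.194 − 0.05·11.776 = 1.6052
u₅ = 1.6052 − 0.05·9.4208 = 1.13416
J(1.13416) = 5.9751178112

5.9751178112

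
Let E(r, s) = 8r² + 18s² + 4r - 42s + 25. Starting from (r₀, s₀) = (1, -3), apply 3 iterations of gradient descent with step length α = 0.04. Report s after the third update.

∇E = (16r + 4, 36s - 42)
Step 1: at (1, -3), ∇E = (20, -150) → (1, -3) − 0.04·(20, -150) = (0.2, 3)
Step 2: at (0.2, 3), ∇E = (7.2, 66) → (0.2, 3) − 0.04·(7.2, 66) = (-0.088, 0.36)
Step 3: at (-0.088, 0.36), ∇E = (2.592, -29.04) → (-0.088, 0.36) − 0.04·(2.592, -29.04) = (-0.19168, 1.5216)
s = 1.5216

1.5216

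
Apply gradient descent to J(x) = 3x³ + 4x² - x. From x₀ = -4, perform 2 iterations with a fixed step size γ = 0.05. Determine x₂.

J′(x) = 9x² + 8x - 1
Step 1: J′(-4) = 111; x₁ = -4 − 0.05·111 = -9.55
Step 2: J′(-9.55) = 743.4225; x₂ = -9.55 − 0.05·743.4225 = -46.721125

-46.721125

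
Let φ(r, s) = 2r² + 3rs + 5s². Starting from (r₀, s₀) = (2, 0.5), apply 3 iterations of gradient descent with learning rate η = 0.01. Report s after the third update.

0.209952

∇φ = (4r + 3s, 3r + 10s)
(r₁, s₁) = (2, 0.5) − 0.01·(9.5, 11) = (1.905, 0.39)
(r₂, s₂) = (1.905, 0.39) − 0.01·(8.79, 9.615) = (1.8171, 0.29385)
(r₃, s₃) = (1.8171, 0.29385) − 0.01·(8.14995, 8.3898) = (1.7356005, 0.209952)
s = 0.209952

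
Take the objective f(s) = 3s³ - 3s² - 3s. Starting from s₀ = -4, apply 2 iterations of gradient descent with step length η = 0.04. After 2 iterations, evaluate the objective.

f′(s) = 9s² - 6s - 3
Step 1: f′(-4) = 165; s₁ = -4 − 0.04·165 = -10.6
Step 2: f′(-10.6) = 1071.84; s₂ = -10.6 − 0.04·1071.84 = -53.4736
f(-53.4736) = -467129.246821920768

-467129.246821920768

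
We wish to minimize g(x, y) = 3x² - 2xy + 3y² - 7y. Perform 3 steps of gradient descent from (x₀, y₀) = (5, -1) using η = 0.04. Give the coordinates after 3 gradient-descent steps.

(2.185152, 0.898432)

∇g = (6x - 2y, -2x + 6y - 7)
(x₁, y₁) = (5, -1) − 0.04·(32, -23) = (3.72, -0.08)
(x₂, y₂) = (3.72, -0.08) − 0.04·(22.48, -14.92) = (2.8208, 0.5168)
(x₃, y₃) = (2.8208, 0.5168) − 0.04·(15.8912, -9.5408) = (2.185152, 0.898432)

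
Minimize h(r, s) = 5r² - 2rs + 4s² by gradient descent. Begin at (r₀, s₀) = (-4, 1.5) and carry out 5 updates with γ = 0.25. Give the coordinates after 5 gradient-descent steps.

∇h = (10r - 2s, -2r + 8s)
Step 1: at (-4, 1.5), ∇h = (-43, 20) → (-4, 1.5) − 0.25·(-43, 20) = (6.75, -3.5)
Step 2: at (6.75, -3.5), ∇h = (74.5, -41.5) → (6.75, -3.5) − 0.25·(74.5, -41.5) = (-11.875, 6.875)
Step 3: at (-11.875, 6.875), ∇h = (-132.5, 78.75) → (-11.875, 6.875) − 0.25·(-132.5, 78.75) = (21.25, -12.8125)
Step 4: at (21.25, -12.8125), ∇h = (238.125, -145) → (21.25, -12.8125) − 0.25·(238.125, -145) = (-38.28125, 23.4375)
Step 5: at (-38.28125, 23.4375), ∇h = (-429.6875, 264.0625) → (-38.28125, 23.4375) − 0.25·(-429.6875, 264.0625) = (69.140625, -42.578125)

(69.140625, -42.578125)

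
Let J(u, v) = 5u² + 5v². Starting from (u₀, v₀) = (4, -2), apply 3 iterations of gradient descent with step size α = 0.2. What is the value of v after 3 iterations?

2

∇J = (10u, 10v)
(u₁, v₁) = (4, -2) − 0.2·(40, -20) = (-4, 2)
(u₂, v₂) = (-4, 2) − 0.2·(-40, 20) = (4, -2)
(u₃, v₃) = (4, -2) − 0.2·(40, -20) = (-4, 2)
v = 2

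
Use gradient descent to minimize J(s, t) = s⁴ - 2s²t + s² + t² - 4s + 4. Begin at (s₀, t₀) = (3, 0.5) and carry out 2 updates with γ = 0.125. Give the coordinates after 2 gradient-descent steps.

(479.875, 26.96875)

∇J = (4s³ - 4st + 2s - 4, -2s² + 2t)
(s₁, t₁) = (3, 0.5) − 0.125·(104, -17) = (-10, 2.625)
(s₂, t₂) = (-10, 2.625) − 0.125·(-3919, -194.75) = (479.875, 26.96875)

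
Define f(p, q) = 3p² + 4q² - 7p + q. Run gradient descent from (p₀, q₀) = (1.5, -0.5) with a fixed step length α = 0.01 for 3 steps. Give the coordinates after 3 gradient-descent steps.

∇f = (6p - 7, 8q + 1)
(p₁, q₁) = (1.5, -0.5) − 0.01·(2, -3) = (1.48, -0.47)
(p₂, q₂) = (1.48, -0.47) − 0.01·(1.88, -2.76) = (1.4612, -0.4424)
(p₃, q₃) = (1.4612, -0.4424) − 0.01·(1.7672, -2.5392) = (1.443528, -0.417008)

(1.443528, -0.417008)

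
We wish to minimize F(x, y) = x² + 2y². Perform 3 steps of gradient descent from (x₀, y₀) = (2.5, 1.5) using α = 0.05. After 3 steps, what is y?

0.768

∇F = (2x, 4y)
Step 1: at (2.5, 1.5), ∇F = (5, 6) → (2.5, 1.5) − 0.05·(5, 6) = (2.25, 1.2)
Step 2: at (2.25, 1.2), ∇F = (4.5, 4.8) → (2.25, 1.2) − 0.05·(4.5, 4.8) = (2.025, 0.96)
Step 3: at (2.025, 0.96), ∇F = (4.05, 3.84) → (2.025, 0.96) − 0.05·(4.05, 3.84) = (1.8225, 0.768)
y = 0.768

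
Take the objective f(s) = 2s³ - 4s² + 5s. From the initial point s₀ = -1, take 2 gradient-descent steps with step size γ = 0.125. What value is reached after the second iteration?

-15.91796875

f′(s) = 6s² - 8s + 5
s₁ = -1 − 0.125·19 = -3.375
s₂ = -3.375 − 0.125·100.34375 = -15.91796875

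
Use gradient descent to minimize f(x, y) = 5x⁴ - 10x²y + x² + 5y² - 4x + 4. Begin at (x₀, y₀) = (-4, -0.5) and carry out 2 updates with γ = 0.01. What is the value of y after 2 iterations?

9.72124

∇f = (20x³ - 20xy + 2x - 4, -10x² + 10y)
(x₁, y₁) = (-4, -0.5) − 0.01·(-1332, -165) = (9.32, 1.15)
(x₂, y₂) = (9.32, 1.15) − 0.01·(15991.43136, -857.124) = (-150.5943136, 9.72124)
y = 9.72124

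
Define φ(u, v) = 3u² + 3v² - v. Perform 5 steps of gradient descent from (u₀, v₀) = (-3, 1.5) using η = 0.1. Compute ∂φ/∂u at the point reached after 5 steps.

∇φ = (6u, 6v - 1)
Step 1: at (-3, 1.5), ∇φ = (-18, 8) → (-3, 1.5) − 0.1·(-18, 8) = (-1.2, 0.7)
Step 2: at (-1.2, 0.7), ∇φ = (-7.2, 3.2) → (-1.2, 0.7) − 0.1·(-7.2, 3.2) = (-0.48, 0.38)
Step 3: at (-0.48, 0.38), ∇φ = (-2.88, 1.28) → (-0.48, 0.38) − 0.1·(-2.88, 1.28) = (-0.192, 0.252)
Step 4: at (-0.192, 0.252), ∇φ = (-1.152, 0.512) → (-0.192, 0.252) − 0.1·(-1.152, 0.512) = (-0.0768, 0.2008)
Step 5: at (-0.0768, 0.2008), ∇φ = (-0.4608, 0.2048) → (-0.0768, 0.2008) − 0.1·(-0.4608, 0.2048) = (-0.03072, 0.18032)
∂φ/∂u at (-0.03072, 0.18032) = -0.18432

-0.18432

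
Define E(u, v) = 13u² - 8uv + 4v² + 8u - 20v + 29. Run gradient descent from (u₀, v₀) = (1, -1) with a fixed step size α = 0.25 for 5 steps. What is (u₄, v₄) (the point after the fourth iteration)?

∇E = (26u - 8v + 8, -8u + 8v - 20)
(u₁, v₁) = (1, -1) − 0.25·(42, -36) = (-9.5, 8)
(u₂, v₂) = (-9.5, 8) − 0.25·(-303, 120) = (66.25, -22)
(u₃, v₃) = (66.25, -22) − 0.25·(1906.5, -726) = (-410.375, 159.5)
(u₄, v₄) = (-410.375, 159.5) − 0.25·(-11937.75, 4539) = (2574.0625, -975.25)

(2574.0625, -975.25)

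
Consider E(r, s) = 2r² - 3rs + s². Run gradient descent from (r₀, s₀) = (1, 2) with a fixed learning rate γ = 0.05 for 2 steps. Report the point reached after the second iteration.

(1.1725, 1.92)

∇E = (4r - 3s, -3r + 2s)
Step 1: at (1, 2), ∇E = (-2, 1) → (1, 2) − 0.05·(-2, 1) = (1.1, 1.95)
Step 2: at (1.1, 1.95), ∇E = (-1.45, 0.6) → (1.1, 1.95) − 0.05·(-1.45, 0.6) = (1.1725, 1.92)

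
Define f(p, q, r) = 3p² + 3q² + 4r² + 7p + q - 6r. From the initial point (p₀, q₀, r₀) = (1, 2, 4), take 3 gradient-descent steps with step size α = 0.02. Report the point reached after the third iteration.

(0.309856, 1.309856, 2.676288)

∇f = (6p + 7, 6q + 1, 8r - 6)
Step 1: at (1, 2, 4), ∇f = (13, 13, 26) → (1, 2, 4) − 0.02·(13, 13, 26) = (0.74, 1.74, 3.48)
Step 2: at (0.74, 1.74, 3.48), ∇f = (11.44, 11.44, 21.84) → (0.74, 1.74, 3.48) − 0.02·(11.44, 11.44, 21.84) = (0.5112, 1.5112, 3.0432)
Step 3: at (0.5112, 1.5112, 3.0432), ∇f = (10.0672, 10.0672, 18.3456) → (0.5112, 1.5112, 3.0432) − 0.02·(10.0672, 10.0672, 18.3456) = (0.309856, 1.309856, 2.676288)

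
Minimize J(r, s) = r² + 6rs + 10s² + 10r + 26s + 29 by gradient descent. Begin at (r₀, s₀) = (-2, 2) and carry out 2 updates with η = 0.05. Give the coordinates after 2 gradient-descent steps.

(-2.9, -0.43)

∇J = (2r + 6s + 10, 6r + 20s + 26)
Step 1: at (-2, 2), ∇J = (18, 54) → (-2, 2) − 0.05·(18, 54) = (-2.9, -0.7)
Step 2: at (-2.9, -0.7), ∇J = (0, -5.4) → (-2.9, -0.7) − 0.05·(0, -5.4) = (-2.9, -0.43)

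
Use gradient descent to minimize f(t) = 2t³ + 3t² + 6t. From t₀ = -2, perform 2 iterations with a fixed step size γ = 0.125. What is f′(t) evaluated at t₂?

1329.30615234375

f′(t) = 6t² + 6t + 6
t₁ = -2 − 0.125·18 = -4.25
t₂ = -4.25 − 0.125·88.875 = -15.359375
f′(t) at (-15.359375) = 1329.30615234375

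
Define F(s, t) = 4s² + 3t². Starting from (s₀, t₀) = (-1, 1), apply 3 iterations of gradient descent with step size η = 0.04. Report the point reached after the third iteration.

(-0.314432, 0.438976)

∇F = (8s, 6t)
(s₁, t₁) = (-1, 1) − 0.04·(-8, 6) = (-0.68, 0.76)
(s₂, t₂) = (-0.68, 0.76) − 0.04·(-5.44, 4.56) = (-0.4624, 0.5776)
(s₃, t₃) = (-0.4624, 0.5776) − 0.04·(-3.6992, 3.4656) = (-0.314432, 0.438976)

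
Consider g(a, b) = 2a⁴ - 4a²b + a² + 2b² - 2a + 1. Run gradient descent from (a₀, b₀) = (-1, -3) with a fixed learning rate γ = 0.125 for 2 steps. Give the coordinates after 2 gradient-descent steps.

(-43.5, 5.625)

∇g = (8a³ - 8ab + 2a - 2, -4a² + 4b)
(a₁, b₁) = (-1, -3) − 0.125·(-36, -16) = (3.5, -1)
(a₂, b₂) = (3.5, -1) − 0.125·(376, -53) = (-43.5, 5.625)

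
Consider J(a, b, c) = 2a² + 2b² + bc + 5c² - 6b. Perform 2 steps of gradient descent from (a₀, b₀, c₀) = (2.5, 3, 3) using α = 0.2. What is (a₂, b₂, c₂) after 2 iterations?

∇J = (4a, 4b + c - 6, b + 10c)
Step 1: at (2.5, 3, 3), ∇J = (10, 9, 33) → (2.5, 3, 3) − 0.2·(10, 9, 33) = (0.5, 1.2, -3.6)
Step 2: at (0.5, 1.2, -3.6), ∇J = (2, -4.8, -34.8) → (0.5, 1.2, -3.6) − 0.2·(2, -4.8, -34.8) = (0.1, 2.16, 3.36)

(0.1, 2.16, 3.36)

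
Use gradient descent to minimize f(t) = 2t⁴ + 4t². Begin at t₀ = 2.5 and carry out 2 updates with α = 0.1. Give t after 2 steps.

1380

f′(t) = 8t³ + 8t
t₁ = 2.5 − 0.1·145 = -12
t₂ = -12 − 0.1·(-13920) = 1380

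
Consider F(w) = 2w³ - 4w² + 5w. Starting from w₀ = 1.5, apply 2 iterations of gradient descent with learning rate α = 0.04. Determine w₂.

F′(w) = 6w² - 8w + 5
Step 1: F′(1.5) = 6.5; w₁ = 1.5 − 0.04·6.5 = 1.24
Step 2: F′(1.24) = 4.3056; w₂ = 1.24 − 0.04·4.3056 = 1.067776

1.067776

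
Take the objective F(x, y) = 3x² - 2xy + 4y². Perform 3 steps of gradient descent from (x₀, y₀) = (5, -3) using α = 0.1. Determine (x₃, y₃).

∇F = (6x - 2y, -2x + 8y)
Step 1: at (5, -3), ∇F = (36, -34) → (5, -3) − 0.1·(36, -34) = (1.4, 0.4)
Step 2: at (1.4, 0.4), ∇F = (7.6, 0.4) → (1.4, 0.4) − 0.1·(7.6, 0.4) = (0.64, 0.36)
Step 3: at (0.64, 0.36), ∇F = (3.12, 1.6) → (0.64, 0.36) − 0.1·(3.12, 1.6) = (0.328, 0.2)

(0.328, 0.2)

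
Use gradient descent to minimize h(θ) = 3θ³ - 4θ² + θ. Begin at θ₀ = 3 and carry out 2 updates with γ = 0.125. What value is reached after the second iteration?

h′(θ) = 9θ² - 8θ + 1
θ₁ = 3 − 0.125·58 = -4.25
θ₂ = -4.25 − 0.125·197.5625 = -28.9453125

-28.9453125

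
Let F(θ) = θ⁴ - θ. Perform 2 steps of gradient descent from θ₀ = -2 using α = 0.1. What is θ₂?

0.5212

F′(θ) = 4θ³ - 1
Step 1: F′(-2) = -33; θ₁ = -2 − 0.1·(-33) = 1.3
Step 2: F′(1.3) = 7.788; θ₂ = 1.3 − 0.1·7.788 = 0.5212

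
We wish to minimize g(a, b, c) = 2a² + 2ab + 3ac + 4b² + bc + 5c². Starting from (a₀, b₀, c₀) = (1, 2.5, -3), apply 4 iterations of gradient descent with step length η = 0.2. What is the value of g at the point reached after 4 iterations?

92.57026688

∇g = (4a + 2b + 3c, 2a + 8b + c, 3a + b + 10c)
(a₁, b₁, c₁) = (1, 2.5, -3) − 0.2·(0, 19, -24.5) = (1, -1.3, 1.9)
(a₂, b₂, c₂) = (1, -1.3, 1.9) − 0.2·(7.1, -6.5, 20.7) = (-0.42, 0, -2.24)
(a₃, b₃, c₃) = (-0.42, 0, -2.24) − 0.2·(-8.4, -3.08, -23.66) = (1.26, 0.616, 2.492)
(a₄, b₄, c₄) = (1.26, 0.616, 2.492) − 0.2·(13.748, 9.94, 29.316) = (-1.4896, -1.372, -3.3712)
g(-1.4896, -1.372, -3.3712) = 92.57026688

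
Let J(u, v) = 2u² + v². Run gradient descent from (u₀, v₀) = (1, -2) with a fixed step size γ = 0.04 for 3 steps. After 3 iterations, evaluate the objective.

3.128016068608

∇J = (4u, 2v)
Step 1: at (1, -2), ∇J = (4, -4) → (1, -2) − 0.04·(4, -4) = (0.84, -1.84)
Step 2: at (0.84, -1.84), ∇J = (3.36, -3.68) → (0.84, -1.84) − 0.04·(3.36, -3.68) = (0.7056, -1.6928)
Step 3: at (0.7056, -1.6928), ∇J = (2.8224, -3.3856) → (0.7056, -1.6928) − 0.04·(2.8224, -3.3856) = (0.592704, -1.557376)
J(0.592704, -1.557376) = 3.128016068608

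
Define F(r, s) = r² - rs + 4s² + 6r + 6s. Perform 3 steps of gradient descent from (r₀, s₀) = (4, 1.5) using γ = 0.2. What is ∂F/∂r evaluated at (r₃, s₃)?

4.12

∇F = (2r - s + 6, -r + 8s + 6)
Step 1: at (4, 1.5), ∇F = (12.5, 14) → (4, 1.5) − 0.2·(12.5, 14) = (1.5, -1.3)
Step 2: at (1.5, -1.3), ∇F = (10.3, -5.9) → (1.5, -1.3) − 0.2·(10.3, -5.9) = (-0.56, -0.12)
Step 3: at (-0.56, -0.12), ∇F = (5, 5.6) → (-0.56, -0.12) − 0.2·(5, 5.6) = (-1.56, -1.24)
∂F/∂r at (-1.56, -1.24) = 4.12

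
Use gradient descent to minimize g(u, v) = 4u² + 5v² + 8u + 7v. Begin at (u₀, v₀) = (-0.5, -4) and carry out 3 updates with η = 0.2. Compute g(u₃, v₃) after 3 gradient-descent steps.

∇g = (8u + 8, 10v + 7)
(u₁, v₁) = (-0.5, -4) − 0.2·(4, -33) = (-1.3, 2.6)
(u₂, v₂) = (-1.3, 2.6) − 0.2·(-2.4, 33) = (-0.82, -4)
(u₃, v₃) = (-0.82, -4) − 0.2·(1.44, -33) = (-1.108, 2.6)
g(-1.108, 2.6) = 48.046656

48.046656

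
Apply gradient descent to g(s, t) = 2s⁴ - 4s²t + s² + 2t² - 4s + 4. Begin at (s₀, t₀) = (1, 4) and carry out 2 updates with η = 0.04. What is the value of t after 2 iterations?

3.622656

∇g = (8s³ - 8st + 2s - 4, -4s² + 4t)
Step 1: at (1, 4), ∇g = (-26, 12) → (1, 4) − 0.04·(-26, 12) = (2.04, 3.52)
Step 2: at (2.04, 3.52), ∇g = (10.550912, -2.5664) → (2.04, 3.52) − 0.04·(10.550912, -2.5664) = (1.61796352, 3.622656)
t = 3.622656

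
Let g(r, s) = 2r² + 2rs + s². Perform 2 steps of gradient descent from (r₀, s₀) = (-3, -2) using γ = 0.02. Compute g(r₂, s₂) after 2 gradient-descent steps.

21.84472832

∇g = (4r + 2s, 2r + 2s)
(r₁, s₁) = (-3, -2) − 0.02·(-16, -10) = (-2.68, -1.8)
(r₂, s₂) = (-2.68, -1.8) − 0.02·(-14.32, -8.96) = (-2.3936, -1.6208)
g(-2.3936, -1.6208) = 21.84472832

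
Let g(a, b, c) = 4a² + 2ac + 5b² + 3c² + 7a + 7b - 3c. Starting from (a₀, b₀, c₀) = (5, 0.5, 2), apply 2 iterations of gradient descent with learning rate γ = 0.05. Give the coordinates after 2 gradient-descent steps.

∇g = (8a + 2c + 7, 10b + 7, 2a + 6c - 3)
(a₁, b₁, c₁) = (5, 0.5, 2) − 0.05·(51, 12, 19) = (2.45, -0.1, 1.05)
(a₂, b₂, c₂) = (2.45, -0.1, 1.05) − 0.05·(28.7, 6, 8.2) = (1.015, -0.4, 0.64)

(1.015, -0.4, 0.64)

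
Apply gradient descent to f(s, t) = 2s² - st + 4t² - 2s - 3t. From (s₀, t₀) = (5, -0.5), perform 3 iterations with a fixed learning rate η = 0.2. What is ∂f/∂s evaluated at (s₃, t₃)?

-0.768

∇f = (4s - t - 2, -s + 8t - 3)
(s₁, t₁) = (5, -0.5) − 0.2·(18.5, -12) = (1.3, 1.9)
(s₂, t₂) = (1.3, 1.9) − 0.2·(1.3, 10.9) = (1.04, -0.28)
(s₃, t₃) = (1.04, -0.28) − 0.2·(2.44, -6.28) = (0.552, 0.976)
∂f/∂s at (0.552, 0.976) = -0.768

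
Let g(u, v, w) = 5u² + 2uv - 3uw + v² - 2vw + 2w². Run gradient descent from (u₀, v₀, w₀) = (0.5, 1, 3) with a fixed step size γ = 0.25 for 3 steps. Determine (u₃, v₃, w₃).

∇g = (10u + 2v - 3w, 2u + 2v - 2w, -3u - 2v + 4w)
Step 1: at (0.5, 1, 3), ∇g = (-2, -3, 8.5) → (0.5, 1, 3) − 0.25·(-2, -3, 8.5) = (1, 1.75, 0.875)
Step 2: at (1, 1.75, 0.875), ∇g = (10.875, 3.75, -3) → (1, 1.75, 0.875) − 0.25·(10.875, 3.75, -3) = (-1.71875, 0.8125, 1.625)
Step 3: at (-1.71875, 0.8125, 1.625), ∇g = (-20.4375, -5.0625, 10.03125) → (-1.71875, 0.8125, 1.625) − 0.25·(-20.4375, -5.0625, 10.03125) = (3.390625, 2.078125, -0.8828125)

(3.390625, 2.078125, -0.8828125)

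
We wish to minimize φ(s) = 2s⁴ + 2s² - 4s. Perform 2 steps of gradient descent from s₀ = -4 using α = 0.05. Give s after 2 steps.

φ′(s) = 8s³ + 4s - 4
Step 1: φ′(-4) = -532; s₁ = -4 − 0.05·(-532) = 22.6
Step 2: φ′(22.6) = 92431.808; s₂ = 22.6 − 0.05·92431.808 = -4598.9904

-4598.9904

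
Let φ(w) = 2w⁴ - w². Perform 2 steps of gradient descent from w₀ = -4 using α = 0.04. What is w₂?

φ′(w) = 8w³ - 2w
Step 1: φ′(-4) = -504; w₁ = -4 − 0.04·(-504) = 16.16
Step 2: φ′(16.16) = 33728.583168; w₂ = 16.16 − 0.04·33728.583168 = -1332.98332672

-1332.98332672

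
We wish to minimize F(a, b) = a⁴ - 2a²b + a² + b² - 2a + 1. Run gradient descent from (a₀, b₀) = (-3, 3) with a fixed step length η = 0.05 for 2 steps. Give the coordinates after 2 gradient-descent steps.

∇F = (4a³ - 4ab + 2a - 2, -2a² + 2b)
(a₁, b₁) = (-3, 3) − 0.05·(-80, -12) = (1, 3.6)
(a₂, b₂) = (1, 3.6) − 0.05·(-10.4, 5.2) = (1.52, 3.34)

(1.52, 3.34)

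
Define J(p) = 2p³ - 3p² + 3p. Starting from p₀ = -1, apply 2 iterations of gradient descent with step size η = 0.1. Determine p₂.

-8.05

J′(p) = 6p² - 6p + 3
p₁ = -1 − 0.1·15 = -2.5
p₂ = -2.5 − 0.1·55.5 = -8.05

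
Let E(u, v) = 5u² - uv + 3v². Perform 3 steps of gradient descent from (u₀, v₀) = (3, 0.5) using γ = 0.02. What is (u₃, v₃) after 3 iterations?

(1.560164, 0.468376)

∇E = (10u - v, -u + 6v)
(u₁, v₁) = (3, 0.5) − 0.02·(29.5, 0) = (2.41, 0.5)
(u₂, v₂) = (2.41, 0.5) − 0.02·(23.6, 0.59) = (1.938, 0.4882)
(u₃, v₃) = (1.938, 0.4882) − 0.02·(18.8918, 0.9912) = (1.560164, 0.468376)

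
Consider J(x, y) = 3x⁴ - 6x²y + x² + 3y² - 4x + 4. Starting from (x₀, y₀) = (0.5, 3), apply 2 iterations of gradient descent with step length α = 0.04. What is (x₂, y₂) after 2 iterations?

(1.76866304, 2.171616)

∇J = (12x³ - 12xy + 2x - 4, -6x² + 6y)
Step 1: at (0.5, 3), ∇J = (-19.5, 16.5) → (0.5, 3) − 0.04·(-19.5, 16.5) = (1.28, 2.34)
Step 2: at (1.28, 2.34), ∇J = (-12.216576, 4.2096) → (1.28, 2.34) − 0.04·(-12.216576, 4.2096) = (1.76866304, 2.171616)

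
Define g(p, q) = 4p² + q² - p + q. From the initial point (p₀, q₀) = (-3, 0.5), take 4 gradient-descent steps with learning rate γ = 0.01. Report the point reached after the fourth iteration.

∇g = (8p - 1, 2q + 1)
(p₁, q₁) = (-3, 0.5) − 0.01·(-25, 2) = (-2.75, 0.48)
(p₂, q₂) = (-2.75, 0.48) − 0.01·(-23, 1.96) = (-2.52, 0.4604)
(p₃, q₃) = (-2.52, 0.4604) − 0.01·(-21.16, 1.9208) = (-2.3084, 0.441192)
(p₄, q₄) = (-2.3084, 0.441192) − 0.01·(-19.4672, 1.882384) = (-2.113728, 0.42236816)

(-2.113728, 0.42236816)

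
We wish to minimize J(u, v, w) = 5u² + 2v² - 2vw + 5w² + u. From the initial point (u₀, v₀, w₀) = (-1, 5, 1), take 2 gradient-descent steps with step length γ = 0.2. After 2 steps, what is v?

∇J = (10u + 1, 4v - 2w, -2v + 10w)
Step 1: at (-1, 5, 1), ∇J = (-9, 18, 0) → (-1, 5, 1) − 0.2·(-9, 18, 0) = (0.8, 1.4, 1)
Step 2: at (0.8, 1.4, 1), ∇J = (9, 3.6, 7.2) → (0.8, 1.4, 1) − 0.2·(9, 3.6, 7.2) = (-1, 0.68, -0.44)
v = 0.68

0.68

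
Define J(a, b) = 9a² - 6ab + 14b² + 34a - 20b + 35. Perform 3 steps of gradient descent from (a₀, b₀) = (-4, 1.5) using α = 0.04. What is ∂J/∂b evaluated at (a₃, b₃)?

-1.291008

∇J = (18a - 6b + 34, -6a + 28b - 20)
Step 1: at (-4, 1.5), ∇J = (-47, 46) → (-4, 1.5) − 0.04·(-47, 46) = (-2.12, -0.34)
Step 2: at (-2.12, -0.34), ∇J = (-2.12, -16.8) → (-2.12, -0.34) − 0.04·(-2.12, -16.8) = (-2.0352, 0.332)
Step 3: at (-2.0352, 0.332), ∇J = (-4.6256, 1.5072) → (-2.0352, 0.332) − 0.04·(-4.6256, 1.5072) = (-1.850176, 0.271712)
∂J/∂b at (-1.850176, 0.271712) = -1.291008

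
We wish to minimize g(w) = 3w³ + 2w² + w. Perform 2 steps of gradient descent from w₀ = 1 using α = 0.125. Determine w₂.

g′(w) = 9w² + 4w + 1
Step 1: g′(1) = 14; w₁ = 1 − 0.125·14 = -0.75
Step 2: g′(-0.75) = 3.0625; w₂ = -0.75 − 0.125·3.0625 = -1.1328125

-1.1328125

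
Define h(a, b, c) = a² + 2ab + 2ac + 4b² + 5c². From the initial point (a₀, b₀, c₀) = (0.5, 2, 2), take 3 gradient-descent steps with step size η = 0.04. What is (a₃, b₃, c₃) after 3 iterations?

(-0.189728, 0.60832, 0.416448)

∇h = (2a + 2b + 2c, 2a + 8b, 2a + 10c)
Step 1: at (0.5, 2, 2), ∇h = (9, 17, 21) → (0.5, 2, 2) − 0.04·(9, 17, 21) = (0.14, 1.32, 1.16)
Step 2: at (0.14, 1.32, 1.16), ∇h = (5.24, 10.84, 11.88) → (0.14, 1.32, 1.16) − 0.04·(5.24, 10.84, 11.88) = (-0.0696, 0.8864, 0.6848)
Step 3: at (-0.0696, 0.8864, 0.6848), ∇h = (3.0032, 6.952, 6.7088) → (-0.0696, 0.8864, 0.6848) − 0.04·(3.0032, 6.952, 6.7088) = (-0.189728, 0.60832, 0.416448)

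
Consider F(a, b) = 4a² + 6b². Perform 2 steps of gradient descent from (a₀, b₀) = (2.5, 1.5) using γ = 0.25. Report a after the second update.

∇F = (8a, 12b)
(a₁, b₁) = (2.5, 1.5) − 0.25·(20, 18) = (-2.5, -3)
(a₂, b₂) = (-2.5, -3) − 0.25·(-20, -36) = (2.5, 6)
a = 2.5

2.5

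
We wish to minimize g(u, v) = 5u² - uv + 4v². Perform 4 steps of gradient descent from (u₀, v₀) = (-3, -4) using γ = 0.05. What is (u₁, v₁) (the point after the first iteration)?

∇g = (10u - v, -u + 8v)
(u₁, v₁) = (-3, -4) − 0.05·(-26, -29) = (-1.7, -2.55)

(-1.7, -2.55)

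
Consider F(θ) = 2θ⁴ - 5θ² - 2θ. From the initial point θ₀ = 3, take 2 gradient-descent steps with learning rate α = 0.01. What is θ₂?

1.17112832

F′(θ) = 8θ³ - 10θ - 2
θ₁ = 3 − 0.01·184 = 1.16
θ₂ = 1.16 − 0.01·(-1.112832) = 1.17112832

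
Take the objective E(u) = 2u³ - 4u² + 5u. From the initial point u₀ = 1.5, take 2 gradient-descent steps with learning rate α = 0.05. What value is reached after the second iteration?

E′(u) = 6u² - 8u + 5
u₁ = 1.5 − 0.05·6.5 = 1.175
u₂ = 1.175 − 0.05·3.88375 = 0.9808125

0.9808125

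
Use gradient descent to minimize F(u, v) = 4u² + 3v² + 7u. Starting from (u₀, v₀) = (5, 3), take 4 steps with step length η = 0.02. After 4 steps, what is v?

1.79908608

∇F = (8u + 7, 6v)
Step 1: at (5, 3), ∇F = (47, 18) → (5, 3) − 0.02·(47, 18) = (4.06, 2.64)
Step 2: at (4.06, 2.64), ∇F = (39.48, 15.84) → (4.06, 2.64) − 0.02·(39.48, 15.84) = (3.2704, 2.3232)
Step 3: at (3.2704, 2.3232), ∇F = (33.1632, 13.9392) → (3.2704, 2.3232) − 0.02·(33.1632, 13.9392) = (2.607136, 2.044416)
Step 4: at (2.607136, 2.044416), ∇F = (27.857088, 12.266496) → (2.607136, 2.044416) − 0.02·(27.857088, 12.266496) = (2.04999424, 1.79908608)
v = 1.79908608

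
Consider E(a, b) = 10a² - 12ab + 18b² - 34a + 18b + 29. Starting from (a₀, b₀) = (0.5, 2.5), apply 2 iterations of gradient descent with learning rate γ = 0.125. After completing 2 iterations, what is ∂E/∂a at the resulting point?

∇E = (20a - 12b - 34, -12a + 36b + 18)
Step 1: at (0.5, 2.5), ∇E = (-54, 102) → (0.5, 2.5) − 0.125·(-54, 102) = (7.25, -10.25)
Step 2: at (7.25, -10.25), ∇E = (234, -438) → (7.25, -10.25) − 0.125·(234, -438) = (-22, 44.5)
∂E/∂a at (-22, 44.5) = -1008

-1008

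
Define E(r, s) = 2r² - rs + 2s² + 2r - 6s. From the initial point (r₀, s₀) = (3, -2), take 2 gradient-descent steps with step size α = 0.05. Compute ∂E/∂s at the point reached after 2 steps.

∇E = (4r - s + 2, -r + 4s - 6)
Step 1: at (3, -2), ∇E = (16, -17) → (3, -2) − 0.05·(16, -17) = (2.2, -1.15)
Step 2: at (2.2, -1.15), ∇E = (11.95, -12.8) → (2.2, -1.15) − 0.05·(11.95, -12.8) = (1.6025, -0.51)
∂E/∂s at (1.6025, -0.51) = -9.6425

-9.6425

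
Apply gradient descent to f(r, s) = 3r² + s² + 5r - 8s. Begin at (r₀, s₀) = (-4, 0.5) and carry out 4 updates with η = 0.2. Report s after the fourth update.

∇f = (6r + 5, 2s - 8)
Step 1: at (-4, 0.5), ∇f = (-19, -7) → (-4, 0.5) − 0.2·(-19, -7) = (-0.2, 1.9)
Step 2: at (-0.2, 1.9), ∇f = (3.8, -4.2) → (-0.2, 1.9) − 0.2·(3.8, -4.2) = (-0.96, 2.74)
Step 3: at (-0.96, 2.74), ∇f = (-0.76, -2.52) → (-0.96, 2.74) − 0.2·(-0.76, -2.52) = (-0.808, 3.244)
Step 4: at (-0.808, 3.244), ∇f = (0.152, -1.512) → (-0.808, 3.244) − 0.2·(0.152, -1.512) = (-0.8384, 3.5464)
s = 3.5464

3.5464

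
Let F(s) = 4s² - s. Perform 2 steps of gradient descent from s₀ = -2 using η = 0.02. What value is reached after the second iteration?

F′(s) = 8s - 1
Step 1: F′(-2) = -17; s₁ = -2 − 0.02·(-17) = -1.66
Step 2: F′(-1.66) = -14.28; s₂ = -1.66 − 0.02·(-14.28) = -1.3744

-1.3744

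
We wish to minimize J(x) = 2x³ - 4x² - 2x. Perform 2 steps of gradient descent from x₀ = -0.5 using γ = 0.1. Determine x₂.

J′(x) = 6x² - 8x - 2
Step 1: J′(-0.5) = 3.5; x₁ = -0.5 − 0.1·3.5 = -0.85
Step 2: J′(-0.85) = 9.135; x₂ = -0.85 − 0.1·9.135 = -1.7635

-1.7635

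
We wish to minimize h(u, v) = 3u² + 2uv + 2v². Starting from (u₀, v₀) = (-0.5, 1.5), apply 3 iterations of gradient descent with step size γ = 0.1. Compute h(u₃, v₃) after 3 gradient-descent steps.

0.47

∇h = (6u + 2v, 2u + 4v)
(u₁, v₁) = (-0.5, 1.5) − 0.1·(0, 5) = (-0.5, 1)
(u₂, v₂) = (-0.5, 1) − 0.1·(-1, 3) = (-0.4, 0.7)
(u₃, v₃) = (-0.4, 0.7) − 0.1·(-1, 2) = (-0.3, 0.5)
h(-0.3, 0.5) = 0.47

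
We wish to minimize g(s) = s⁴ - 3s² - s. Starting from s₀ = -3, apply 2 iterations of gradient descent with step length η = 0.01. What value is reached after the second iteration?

g′(s) = 4s³ - 6s - 1
Step 1: g′(-3) = -91; s₁ = -3 − 0.01·(-91) = -2.09
Step 2: g′(-2.09) = -24.977316; s₂ = -2.09 − 0.01·(-24.977316) = -1.84022684

-1.84022684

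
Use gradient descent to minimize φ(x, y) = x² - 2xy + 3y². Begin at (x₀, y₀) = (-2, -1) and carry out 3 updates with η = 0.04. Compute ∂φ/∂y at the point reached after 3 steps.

-1.24992

∇φ = (2x - 2y, -2x + 6y)
(x₁, y₁) = (-2, -1) − 0.04·(-2, -2) = (-1.92, -0.92)
(x₂, y₂) = (-1.92, -0.92) − 0.04·(-2, -1.68) = (-1.84, -0.8528)
(x₃, y₃) = (-1.84, -0.8528) − 0.04·(-1.9744, -1.4368) = (-1.761024, -0.795328)
∂φ/∂y at (-1.761024, -0.795328) = -1.24992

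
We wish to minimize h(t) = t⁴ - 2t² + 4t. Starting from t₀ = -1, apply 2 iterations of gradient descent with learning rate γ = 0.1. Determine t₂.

h′(t) = 4t³ - 4t + 4
t₁ = -1 − 0.1·4 = -1.4
t₂ = -1.4 − 0.1·(-1.376) = -1.2624

-1.2624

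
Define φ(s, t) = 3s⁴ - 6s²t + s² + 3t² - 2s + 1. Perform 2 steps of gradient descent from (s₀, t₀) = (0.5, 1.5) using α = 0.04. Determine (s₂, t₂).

∇φ = (12s³ - 12st + 2s - 2, -6s² + 6t)
Step 1: at (0.5, 1.5), ∇φ = (-8.5, 7.5) → (0.5, 1.5) − 0.04·(-8.5, 7.5) = (0.84, 1.2)
Step 2: at (0.84, 1.2), ∇φ = (-5.303552, 2.9664) → (0.84, 1.2) − 0.04·(-5.303552, 2.9664) = (1.05214208, 1.081344)

(1.05214208, 1.081344)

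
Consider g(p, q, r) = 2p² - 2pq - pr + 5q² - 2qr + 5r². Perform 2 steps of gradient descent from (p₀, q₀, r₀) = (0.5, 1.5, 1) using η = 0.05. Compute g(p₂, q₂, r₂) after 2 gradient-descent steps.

1.94113125

∇g = (4p - 2q - r, -2p + 10q - 2r, -p - 2q + 10r)
Step 1: at (0.5, 1.5, 1), ∇g = (-2, 12, 6.5) → (0.5, 1.5, 1) − 0.05·(-2, 12, 6.5) = (0.6, 0.9, 0.675)
Step 2: at (0.6, 0.9, 0.675), ∇g = (-0.075, 6.45, 4.35) → (0.6, 0.9, 0.675) − 0.05·(-0.075, 6.45, 4.35) = (0.60375, 0.5775, 0.4575)
g(0.60375, 0.5775, 0.4575) = 1.94113125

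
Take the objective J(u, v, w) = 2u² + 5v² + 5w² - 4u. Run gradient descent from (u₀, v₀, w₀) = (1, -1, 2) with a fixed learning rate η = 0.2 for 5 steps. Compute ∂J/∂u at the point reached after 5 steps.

∇J = (4u - 4, 10v, 10w)
Step 1: at (1, -1, 2), ∇J = (0, -10, 20) → (1, -1, 2) − 0.2·(0, -10, 20) = (1, 1, -2)
Step 2: at (1, 1, -2), ∇J = (0, 10, -20) → (1, 1, -2) − 0.2·(0, 10, -20) = (1, -1, 2)
Step 3: at (1, -1, 2), ∇J = (0, -10, 20) → (1, -1, 2) − 0.2·(0, -10, 20) = (1, 1, -2)
Step 4: at (1, 1, -2), ∇J = (0, 10, -20) → (1, 1, -2) − 0.2·(0, 10, -20) = (1, -1, 2)
Step 5: at (1, -1, 2), ∇J = (0, -10, 20) → (1, -1, 2) − 0.2·(0, -10, 20) = (1, 1, -2)
∂J/∂u at (1, 1, -2) = 0

0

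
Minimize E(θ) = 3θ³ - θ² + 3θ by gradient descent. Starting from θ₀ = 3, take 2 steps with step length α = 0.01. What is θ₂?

1.790844

E′(θ) = 9θ² - 2θ + 3
θ₁ = 3 − 0.01·78 = 2.22
θ₂ = 2.22 − 0.01·42.9156 = 1.790844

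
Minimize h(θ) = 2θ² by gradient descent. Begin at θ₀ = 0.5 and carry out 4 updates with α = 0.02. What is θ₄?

0.35819648

h′(θ) = 4θ
θ₁ = 0.5 − 0.02·2 = 0.46
θ₂ = 0.46 − 0.02·1.84 = 0.4232
θ₃ = 0.4232 − 0.02·1.6928 = 0.389344
θ₄ = 0.389344 − 0.02·1.557376 = 0.35819648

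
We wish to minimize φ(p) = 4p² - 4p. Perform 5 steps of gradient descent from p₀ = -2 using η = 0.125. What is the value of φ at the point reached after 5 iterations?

φ′(p) = 8p - 4
p₁ = -2 − 0.125·(-20) = 0.5
p₂ = 0.5 − 0.125·0 = 0.5
p₃ = 0.5 − 0.125·0 = 0.5
p₄ = 0.5 − 0.125·0 = 0.5
p₅ = 0.5 − 0.125·0 = 0.5
φ(0.5) = -1

-1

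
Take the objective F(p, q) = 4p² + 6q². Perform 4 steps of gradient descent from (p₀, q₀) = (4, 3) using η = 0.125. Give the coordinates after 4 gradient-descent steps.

∇F = (8p, 12q)
(p₁, q₁) = (4, 3) − 0.125·(32, 36) = (0, -1.5)
(p₂, q₂) = (0, -1.5) − 0.125·(0, -18) = (0, 0.75)
(p₃, q₃) = (0, 0.75) − 0.125·(0, 9) = (0, -0.375)
(p₄, q₄) = (0, -0.375) − 0.125·(0, -4.5) = (0, 0.1875)

(0, 0.1875)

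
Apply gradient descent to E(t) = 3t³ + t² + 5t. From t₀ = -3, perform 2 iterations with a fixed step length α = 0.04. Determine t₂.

-19.7424

E′(t) = 9t² + 2t + 5
Step 1: E′(-3) = 80; t₁ = -3 − 0.04·80 = -6.2
Step 2: E′(-6.2) = 338.56; t₂ = -6.2 − 0.04·338.56 = -19.7424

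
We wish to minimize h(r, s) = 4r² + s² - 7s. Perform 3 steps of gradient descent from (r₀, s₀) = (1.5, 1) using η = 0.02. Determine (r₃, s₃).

∇h = (8r, 2s - 7)
(r₁, s₁) = (1.5, 1) − 0.02·(12, -5) = (1.26, 1.1)
(r₂, s₂) = (1.26, 1.1) − 0.02·(10.08, -4.8) = (1.0584, 1.196)
(r₃, s₃) = (1.0584, 1.196) − 0.02·(8.4672, -4.608) = (0.889056, 1.28816)

(0.889056, 1.28816)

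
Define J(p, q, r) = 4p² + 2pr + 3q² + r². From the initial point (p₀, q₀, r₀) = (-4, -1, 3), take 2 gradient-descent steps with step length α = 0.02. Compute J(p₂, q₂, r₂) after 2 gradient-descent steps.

∇J = (8p + 2r, 6q, 2p + 2r)
(p₁, q₁, r₁) = (-4, -1, 3) − 0.02·(-26, -6, -2) = (-3.48, -0.88, 3.04)
(p₂, q₂, r₂) = (-3.48, -0.88, 3.04) − 0.02·(-21.76, -5.28, -0.88) = (-3.0448, -0.7744, 3.0576)
J(-3.0448, -0.7744, 3.0576) = 29.61167104

29.61167104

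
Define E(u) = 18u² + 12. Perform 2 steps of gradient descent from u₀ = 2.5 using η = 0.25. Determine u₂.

160

E′(u) = 36u
u₁ = 2.5 − 0.25·90 = -20
u₂ = -20 − 0.25·(-720) = 160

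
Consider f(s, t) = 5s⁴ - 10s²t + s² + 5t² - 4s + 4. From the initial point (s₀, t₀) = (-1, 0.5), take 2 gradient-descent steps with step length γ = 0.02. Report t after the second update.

0.57248

∇f = (20s³ - 20st + 2s - 4, -10s² + 10t)
(s₁, t₁) = (-1, 0.5) − 0.02·(-16, -5) = (-0.68, 0.6)
(s₂, t₂) = (-0.68, 0.6) − 0.02·(-3.48864, 1.376) = (-0.6102272, 0.57248)
t = 0.57248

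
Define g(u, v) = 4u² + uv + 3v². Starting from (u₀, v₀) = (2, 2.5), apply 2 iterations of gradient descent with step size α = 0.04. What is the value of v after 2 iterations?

∇g = (8u + v, u + 6v)
(u₁, v₁) = (2, 2.5) − 0.04·(18.5, 17) = (1.26, 1.82)
(u₂, v₂) = (1.26, 1.82) − 0.04·(11.9, 12.18) = (0.784, 1.3328)
v = 1.3328

1.3328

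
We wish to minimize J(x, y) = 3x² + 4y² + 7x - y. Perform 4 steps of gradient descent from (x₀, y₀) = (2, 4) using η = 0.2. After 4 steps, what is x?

-1.1616

∇J = (6x + 7, 8y - 1)
(x₁, y₁) = (2, 4) − 0.2·(19, 31) = (-1.8, -2.2)
(x₂, y₂) = (-1.8, -2.2) − 0.2·(-3.8, -18.6) = (-1.04, 1.52)
(x₃, y₃) = (-1.04, 1.52) − 0.2·(0.76, 11.16) = (-1.192, -0.712)
(x₄, y₄) = (-1.192, -0.712) − 0.2·(-0.152, -6.696) = (-1.1616, 0.6272)
x = -1.1616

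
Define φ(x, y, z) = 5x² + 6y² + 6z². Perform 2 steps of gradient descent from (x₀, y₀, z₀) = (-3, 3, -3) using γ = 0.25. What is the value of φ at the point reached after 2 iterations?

1955.8125

∇φ = (10x, 12y, 12z)
(x₁, y₁, z₁) = (-3, 3, -3) − 0.25·(-30, 36, -36) = (4.5, -6, 6)
(x₂, y₂, z₂) = (4.5, -6, 6) − 0.25·(45, -72, 72) = (-6.75, 12, -12)
φ(-6.75, 12, -12) = 1955.8125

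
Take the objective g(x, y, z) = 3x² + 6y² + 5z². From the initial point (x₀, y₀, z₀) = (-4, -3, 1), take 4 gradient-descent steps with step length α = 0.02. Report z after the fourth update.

∇g = (6x, 12y, 10z)
Step 1: at (-4, -3, 1), ∇g = (-24, -36, 10) → (-4, -3, 1) − 0.02·(-24, -36, 10) = (-3.52, -2.28, 0.8)
Step 2: at (-3.52, -2.28, 0.8), ∇g = (-21.12, -27.36, 8) → (-3.52, -2.28, 0.8) − 0.02·(-21.12, -27.36, 8) = (-3.0976, -1.7328, 0.64)
Step 3: at (-3.0976, -1.7328, 0.64), ∇g = (-18.5856, -20.7936, 6.4) → (-3.0976, -1.7328, 0.64) − 0.02·(-18.5856, -20.7936, 6.4) = (-2.725888, -1.316928, 0.512)
Step 4: at (-2.725888, -1.316928, 0.512), ∇g = (-16.355328, -15.803136, 5.12) → (-2.725888, -1.316928, 0.512) − 0.02·(-16.355328, -15.803136, 5.12) = (-2.39878144, -1.00086528, 0.4096)
z = 0.4096

0.4096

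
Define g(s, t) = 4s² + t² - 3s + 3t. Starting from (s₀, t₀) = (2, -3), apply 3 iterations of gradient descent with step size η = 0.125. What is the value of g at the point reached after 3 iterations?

∇g = (8s - 3, 2t + 3)
Step 1: at (2, -3), ∇g = (13, -3) → (2, -3) − 0.125·(13, -3) = (0.375, -2.625)
Step 2: at (0.375, -2.625), ∇g = (0, -2.25) → (0.375, -2.625) − 0.125·(0, -2.25) = (0.375, -2.34375)
Step 3: at (0.375, -2.34375), ∇g = (0, -1.6875) → (0.375, -2.34375) − 0.125·(0, -1.6875) = (0.375, -2.1328125)
g(0.375, -2.1328125) = -2.41204833984375

-2.41204833984375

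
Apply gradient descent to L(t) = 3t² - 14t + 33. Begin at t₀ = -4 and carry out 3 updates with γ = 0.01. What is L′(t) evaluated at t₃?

L′(t) = 6t - 14
Step 1: L′(-4) = -38; t₁ = -4 − 0.01·(-38) = -3.62
Step 2: L′(-3.62) = -35.72; t₂ = -3.62 − 0.01·(-35.72) = -3.2628
Step 3: L′(-3.2628) = -33.5768; t₃ = -3.2628 − 0.01·(-33.5768) = -2.927032
L′(t) at (-2.927032) = -31.562192

-31.562192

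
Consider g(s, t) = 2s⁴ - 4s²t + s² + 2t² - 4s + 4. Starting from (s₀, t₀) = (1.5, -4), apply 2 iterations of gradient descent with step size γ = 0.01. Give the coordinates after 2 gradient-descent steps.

(0.52168192, -3.576896)

∇g = (8s³ - 8st + 2s - 4, -4s² + 4t)
(s₁, t₁) = (1.5, -4) − 0.01·(74, -25) = (0.76, -3.75)
(s₂, t₂) = (0.76, -3.75) − 0.01·(23.831808, -17.3104) = (0.52168192, -3.576896)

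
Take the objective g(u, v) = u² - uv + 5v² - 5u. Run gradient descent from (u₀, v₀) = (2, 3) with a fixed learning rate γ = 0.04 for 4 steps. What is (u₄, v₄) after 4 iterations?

(2.37635072, 0.58468096)

∇g = (2u - v - 5, -u + 10v)
(u₁, v₁) = (2, 3) − 0.04·(-4, 28) = (2.16, 1.88)
(u₂, v₂) = (2.16, 1.88) − 0.04·(-2.56, 16.64) = (2.2624, 1.2144)
(u₃, v₃) = (2.2624, 1.2144) − 0.04·(-1.6896, 9.8816) = (2.329984, 0.819136)
(u₄, v₄) = (2.329984, 0.819136) − 0.04·(-1.159168, 5.861376) = (2.37635072, 0.58468096)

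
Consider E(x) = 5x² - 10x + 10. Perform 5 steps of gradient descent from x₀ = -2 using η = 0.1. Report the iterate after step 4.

E′(x) = 10x - 10
x₁ = -2 − 0.1·(-30) = 1
x₂ = 1 − 0.1·0 = 1
x₃ = 1 − 0.1·0 = 1
x₄ = 1 − 0.1·0 = 1

1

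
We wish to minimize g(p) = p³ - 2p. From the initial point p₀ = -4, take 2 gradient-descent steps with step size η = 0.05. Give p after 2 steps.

g′(p) = 3p² - 2
Step 1: g′(-4) = 46; p₁ = -4 − 0.05·46 = -6.3
Step 2: g′(-6.3) = 117.07; p₂ = -6.3 − 0.05·117.07 = -12.1535

-12.1535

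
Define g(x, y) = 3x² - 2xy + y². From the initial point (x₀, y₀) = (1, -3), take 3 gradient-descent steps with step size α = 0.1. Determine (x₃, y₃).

∇g = (6x - 2y, -2x + 2y)
Step 1: at (1, -3), ∇g = (12, -8) → (1, -3) − 0.1·(12, -8) = (-0.2, -2.2)
Step 2: at (-0.2, -2.2), ∇g = (3.2, -4) → (-0.2, -2.2) − 0.1·(3.2, -4) = (-0.52, -1.8)
Step 3: at (-0.52, -1.8), ∇g = (0.48, -2.56) → (-0.52, -1.8) − 0.1·(0.48, -2.56) = (-0.568, -1.544)

(-0.568, -1.544)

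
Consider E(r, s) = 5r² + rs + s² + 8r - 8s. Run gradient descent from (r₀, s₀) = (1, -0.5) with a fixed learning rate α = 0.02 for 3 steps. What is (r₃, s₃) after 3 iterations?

(0.137028, -0.01956)

∇E = (10r + s + 8, r + 2s - 8)
Step 1: at (1, -0.5), ∇E = (17.5, -8) → (1, -0.5) − 0.02·(17.5, -8) = (0.65, -0.34)
Step 2: at (0.65, -0.34), ∇E = (14.16, -8.03) → (0.65, -0.34) − 0.02·(14.16, -8.03) = (0.3668, -0.1794)
Step 3: at (0.3668, -0.1794), ∇E = (11.4886, -7.992) → (0.3668, -0.1794) − 0.02·(11.4886, -7.992) = (0.137028, -0.01956)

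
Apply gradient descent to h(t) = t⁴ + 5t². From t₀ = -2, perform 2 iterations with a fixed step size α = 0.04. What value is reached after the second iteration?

h′(t) = 4t³ + 10t
Step 1: h′(-2) = -52; t₁ = -2 − 0.04·(-52) = 0.08
Step 2: h′(0.08) = 0.802048; t₂ = 0.08 − 0.04·0.802048 = 0.04791808

0.04791808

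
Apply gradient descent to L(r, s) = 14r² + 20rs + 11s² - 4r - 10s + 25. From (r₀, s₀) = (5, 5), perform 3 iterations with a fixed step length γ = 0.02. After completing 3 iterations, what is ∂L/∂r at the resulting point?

∇L = (28r + 20s - 4, 20r + 22s - 10)
Step 1: at (5, 5), ∇L = (236, 200) → (5, 5) − 0.02·(236, 200) = (0.28, 1)
Step 2: at (0.28, 1), ∇L = (23.84, 17.6) → (0.28, 1) − 0.02·(23.84, 17.6) = (-0.1968, 0.648)
Step 3: at (-0.1968, 0.648), ∇L = (3.4496, 0.32) → (-0.1968, 0.648) − 0.02·(3.4496, 0.32) = (-0.265792, 0.6416)
∂L/∂r at (-0.265792, 0.6416) = 1.389824

1.389824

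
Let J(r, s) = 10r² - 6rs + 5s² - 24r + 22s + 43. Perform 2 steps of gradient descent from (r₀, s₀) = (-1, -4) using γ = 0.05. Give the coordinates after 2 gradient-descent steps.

(0.18, -2.8)

∇J = (20r - 6s - 24, -6r + 10s + 22)
Step 1: at (-1, -4), ∇J = (-20, -12) → (-1, -4) − 0.05·(-20, -12) = (0, -3.4)
Step 2: at (0, -3.4), ∇J = (-3.6, -12) → (0, -3.4) − 0.05·(-3.6, -12) = (0.18, -2.8)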